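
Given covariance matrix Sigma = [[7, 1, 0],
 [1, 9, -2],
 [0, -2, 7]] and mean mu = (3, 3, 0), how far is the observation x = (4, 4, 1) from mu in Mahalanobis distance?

Step 1 — centre the observation: (x - mu) = (1, 1, 1).

Step 2 — invert Sigma (cofactor / det for 3×3, or solve directly):
  Sigma^{-1} = [[0.1453, -0.0172, -0.0049],
 [-0.0172, 0.1207, 0.0345],
 [-0.0049, 0.0345, 0.1527]].

Step 3 — form the quadratic (x - mu)^T · Sigma^{-1} · (x - mu):
  Sigma^{-1} · (x - mu) = (0.1232, 0.1379, 0.1823).
  (x - mu)^T · [Sigma^{-1} · (x - mu)] = (1)·(0.1232) + (1)·(0.1379) + (1)·(0.1823) = 0.4433.

Step 4 — take square root: d = √(0.4433) ≈ 0.6658.

d(x, mu) = √(0.4433) ≈ 0.6658


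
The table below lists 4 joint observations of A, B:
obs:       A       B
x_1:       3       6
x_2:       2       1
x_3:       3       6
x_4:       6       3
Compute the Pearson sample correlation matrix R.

Step 1 — column means:
  mean(A) = (3 + 2 + 3 + 6) / 4 = 14/4 = 3.5
  mean(B) = (6 + 1 + 6 + 3) / 4 = 16/4 = 4

Step 2 — sample variances and covariances s[i,j] = (1/(n-1)) · Σ_k (x_{k,i} - mean_i) · (x_{k,j} - mean_j), with n-1 = 3:
  s[A,A] = ((-0.5)·(-0.5) + (-1.5)·(-1.5) + (-0.5)·(-0.5) + (2.5)·(2.5)) / 3 = 9/3 = 3
  s[A,B] = ((-0.5)·(2) + (-1.5)·(-3) + (-0.5)·(2) + (2.5)·(-1)) / 3 = 0/3 = 0
  s[B,B] = ((2)·(2) + (-3)·(-3) + (2)·(2) + (-1)·(-1)) / 3 = 18/3 = 6
  Sample standard deviations s_i = √(s[i,i]):
  s(A) = √(3) = 1.7321
  s(B) = √(6) = 2.4495

Step 3 — r_{ij} = s_{ij} / (s_i · s_j):
  r[A,A] = 1 (diagonal).
  r[A,B] = 0 / (1.7321 · 2.4495) = 0 / 4.2426 = 0
  r[B,B] = 1 (diagonal).

R is symmetric with unit diagonal. Assembling:

R = [[1, 0],
 [0, 1]]


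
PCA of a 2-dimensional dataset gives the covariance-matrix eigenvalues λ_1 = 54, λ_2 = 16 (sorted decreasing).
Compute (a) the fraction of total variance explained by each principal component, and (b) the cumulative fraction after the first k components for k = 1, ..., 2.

Step 1 — total variance = trace(Sigma) = Σ λ_i = 54 + 16 = 70.

Step 2 — fraction explained by component i = λ_i / Σ λ:
  PC1: 54/70 = 0.7714
  PC2: 16/70 = 0.2286

Step 3 — cumulative fraction after k components = (λ_1 + ... + λ_k) / Σ λ:
  k = 1: 54/70 = 0.7714
  k = 2: (54 + 16)/70 = 70/70 = 1

Summary (fraction, with percent):

explained: PC1 0.7714 (77.14%), PC2 0.2286 (22.86%);  cumulative: 0.7714, 1


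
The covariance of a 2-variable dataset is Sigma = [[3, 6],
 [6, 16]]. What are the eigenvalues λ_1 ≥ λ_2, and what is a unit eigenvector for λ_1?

Step 1 — characteristic polynomial of 2×2 Sigma:
  det(Sigma - λI) = λ² - trace · λ + det = 0.
  trace = 3 + 16 = 19, det = 3·16 - (6)² = 12.
Step 2 — discriminant:
  Δ = trace² - 4·det = 361 - 48 = 313.
Step 3 — eigenvalues:
  λ = (trace ± √Δ)/2 = (19 ± 17.6918)/2,
  λ_1 = 18.3459,  λ_2 = 0.6541.

Step 4 — unit eigenvector for λ_1: solve (Sigma - λ_1 I)v = 0. First row:
  (3 - 18.3459)·v_x + (6)·v_y = 0, i.e. (-15.3459)·v_x + (6)·v_y = 0,
  so v ∝ (b, λ_1 - a) = (6, 15.3459) = u.
  ||u|| = √((6)² + (15.3459)²) = √(271.4967) ≈ 16.4772,
  v_1 = u/||u|| ≈ (0.3641, 0.9313) (||v_1|| = 1).

λ_1 = 18.3459,  λ_2 = 0.6541;  v_1 ≈ (0.3641, 0.9313)


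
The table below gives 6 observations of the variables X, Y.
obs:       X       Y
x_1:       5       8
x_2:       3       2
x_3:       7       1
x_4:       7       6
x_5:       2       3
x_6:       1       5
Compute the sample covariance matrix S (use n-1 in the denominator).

Step 1 — column means:
  mean(X) = (5 + 3 + 7 + 7 + 2 + 1) / 6 = 25/6 = 4.1667
  mean(Y) = (8 + 2 + 1 + 6 + 3 + 5) / 6 = 25/6 = 4.1667

Step 2 — sample covariance S[i,j] = (1/(n-1)) · Σ_k (x_{k,i} - mean_i) · (x_{k,j} - mean_j), with n-1 = 5.
  S[X,X] = ((0.8333)·(0.8333) + (-1.1667)·(-1.1667) + (2.8333)·(2.8333) + (2.8333)·(2.8333) + (-2.1667)·(-2.1667) + (-3.1667)·(-3.1667)) / 5 = 32.8333/5 = 6.5667
  S[X,Y] = ((0.8333)·(3.8333) + (-1.1667)·(-2.1667) + (2.8333)·(-3.1667) + (2.8333)·(1.8333) + (-2.1667)·(-1.1667) + (-3.1667)·(0.8333)) / 5 = 1.8333/5 = 0.3667
  S[Y,Y] = ((3.8333)·(3.8333) + (-2.1667)·(-2.1667) + (-3.1667)·(-3.1667) + (1.8333)·(1.8333) + (-1.1667)·(-1.1667) + (0.8333)·(0.8333)) / 5 = 34.8333/5 = 6.9667

S is symmetric (S[j,i] = S[i,j]). Assembling:

S = [[6.5667, 0.3667],
 [0.3667, 6.9667]]


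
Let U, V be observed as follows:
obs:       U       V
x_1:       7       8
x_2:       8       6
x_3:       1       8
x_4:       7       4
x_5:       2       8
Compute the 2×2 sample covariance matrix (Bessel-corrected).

Step 1 — column means:
  mean(U) = (7 + 8 + 1 + 7 + 2) / 5 = 25/5 = 5
  mean(V) = (8 + 6 + 8 + 4 + 8) / 5 = 34/5 = 6.8

Step 2 — sample covariance S[i,j] = (1/(n-1)) · Σ_k (x_{k,i} - mean_i) · (x_{k,j} - mean_j), with n-1 = 4.
  S[U,U] = ((2)·(2) + (3)·(3) + (-4)·(-4) + (2)·(2) + (-3)·(-3)) / 4 = 42/4 = 10.5
  S[U,V] = ((2)·(1.2) + (3)·(-0.8) + (-4)·(1.2) + (2)·(-2.8) + (-3)·(1.2)) / 4 = -14/4 = -3.5
  S[V,V] = ((1.2)·(1.2) + (-0.8)·(-0.8) + (1.2)·(1.2) + (-2.8)·(-2.8) + (1.2)·(1.2)) / 4 = 12.8/4 = 3.2

S is symmetric (S[j,i] = S[i,j]). Assembling:

S = [[10.5, -3.5],
 [-3.5, 3.2]]


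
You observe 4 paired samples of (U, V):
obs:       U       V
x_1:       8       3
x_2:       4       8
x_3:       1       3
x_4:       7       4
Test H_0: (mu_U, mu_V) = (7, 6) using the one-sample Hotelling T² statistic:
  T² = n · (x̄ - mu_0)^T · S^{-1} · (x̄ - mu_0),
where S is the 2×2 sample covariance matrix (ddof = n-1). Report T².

Step 1 — sample mean vector:
  mean(U) = (8 + 4 + 1 + 7) / 4 = 20/4 = 5
  mean(V) = (3 + 8 + 3 + 4) / 4 = 18/4 = 4.5
  x̄ = (5, 4.5),  deviation x̄ - mu_0 = (5, 4.5) - (7, 6) = (-2, -1.5).

Step 2 — sample covariance matrix, S[i,j] = (1/(n-1)) · Σ_k (x_{k,i} - mean_i) · (x_{k,j} - mean_j), divisor n-1 = 3:
  S[U,U] = ((3)·(3) + (-1)·(-1) + (-4)·(-4) + (2)·(2)) / 3 = 30/3 = 10
  S[U,V] = ((3)·(-1.5) + (-1)·(3.5) + (-4)·(-1.5) + (2)·(-0.5)) / 3 = -3/3 = -1
  S[V,V] = ((-1.5)·(-1.5) + (3.5)·(3.5) + (-1.5)·(-1.5) + (-0.5)·(-0.5)) / 3 = 17/3 = 5.6667
  S = [[10, -1],
 [-1, 5.6667]].

Step 3 — invert S. det(S) = 10·5.6667 - (-1)² = 55.6667.
  S^{-1} = (1/det) · [[d, -b], [-b, a]] = [[0.1018, 0.018],
 [0.018, 0.1796]].

Step 4 — quadratic form (x̄ - mu_0)^T · S^{-1} · (x̄ - mu_0):
  S^{-1} · (x̄ - mu_0) = (-0.2305, -0.3054),
  (x̄ - mu_0)^T · [...] = (-2)·(-0.2305) + (-1.5)·(-0.3054) = 0.9192.

Step 5 — scale by n: T² = 4 · 0.9192 = 3.6766.

T² ≈ 3.6766


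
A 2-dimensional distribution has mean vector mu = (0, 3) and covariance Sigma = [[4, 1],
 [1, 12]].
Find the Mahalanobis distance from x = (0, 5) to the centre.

Step 1 — centre the observation: (x - mu) = (0, 2).

Step 2 — invert Sigma. det(Sigma) = 4·12 - (1)² = 47.
  Sigma^{-1} = (1/det) · [[d, -b], [-b, a]] = [[0.2553, -0.0213],
 [-0.0213, 0.0851]].

Step 3 — form the quadratic (x - mu)^T · Sigma^{-1} · (x - mu):
  Sigma^{-1} · (x - mu) = (-0.0426, 0.1702).
  (x - mu)^T · [Sigma^{-1} · (x - mu)] = (0)·(-0.0426) + (2)·(0.1702) = 0.3404.

Step 4 — take square root: d = √(0.3404) ≈ 0.5835.

d(x, mu) = √(0.3404) ≈ 0.5835


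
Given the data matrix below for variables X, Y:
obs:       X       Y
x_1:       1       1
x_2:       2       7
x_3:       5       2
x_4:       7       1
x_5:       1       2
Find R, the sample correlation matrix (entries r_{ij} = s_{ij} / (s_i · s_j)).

Step 1 — column means:
  mean(X) = (1 + 2 + 5 + 7 + 1) / 5 = 16/5 = 3.2
  mean(Y) = (1 + 7 + 2 + 1 + 2) / 5 = 13/5 = 2.6

Step 2 — sample variances and covariances s[i,j] = (1/(n-1)) · Σ_k (x_{k,i} - mean_i) · (x_{k,j} - mean_j), with n-1 = 4:
  s[X,X] = ((-2.2)·(-2.2) + (-1.2)·(-1.2) + (1.8)·(1.8) + (3.8)·(3.8) + (-2.2)·(-2.2)) / 4 = 28.8/4 = 7.2
  s[X,Y] = ((-2.2)·(-1.6) + (-1.2)·(4.4) + (1.8)·(-0.6) + (3.8)·(-1.6) + (-2.2)·(-0.6)) / 4 = -7.6/4 = -1.9
  s[Y,Y] = ((-1.6)·(-1.6) + (4.4)·(4.4) + (-0.6)·(-0.6) + (-1.6)·(-1.6) + (-0.6)·(-0.6)) / 4 = 25.2/4 = 6.3
  Sample standard deviations s_i = √(s[i,i]):
  s(X) = √(7.2) = 2.6833
  s(Y) = √(6.3) = 2.51

Step 3 — r_{ij} = s_{ij} / (s_i · s_j):
  r[X,X] = 1 (diagonal).
  r[X,Y] = -1.9 / (2.6833 · 2.51) = -1.9 / 6.735 = -0.2821
  r[Y,Y] = 1 (diagonal).

R is symmetric with unit diagonal. Assembling:

R = [[1, -0.2821],
 [-0.2821, 1]]


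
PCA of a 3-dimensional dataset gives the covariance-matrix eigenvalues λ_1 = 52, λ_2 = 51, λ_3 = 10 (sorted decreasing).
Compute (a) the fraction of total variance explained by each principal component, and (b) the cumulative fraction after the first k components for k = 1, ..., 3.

Step 1 — total variance = trace(Sigma) = Σ λ_i = 52 + 51 + 10 = 113.

Step 2 — fraction explained by component i = λ_i / Σ λ:
  PC1: 52/113 = 0.4602
  PC2: 51/113 = 0.4513
  PC3: 10/113 = 0.0885

Step 3 — cumulative fraction after k components = (λ_1 + ... + λ_k) / Σ λ:
  k = 1: 52/113 = 0.4602
  k = 2: (52 + 51)/113 = 103/113 = 0.9115
  k = 3: (52 + 51 + 10)/113 = 113/113 = 1

Summary (fraction, with percent):

explained: PC1 0.4602 (46.02%), PC2 0.4513 (45.13%), PC3 0.0885 (8.85%);  cumulative: 0.4602, 0.9115, 1


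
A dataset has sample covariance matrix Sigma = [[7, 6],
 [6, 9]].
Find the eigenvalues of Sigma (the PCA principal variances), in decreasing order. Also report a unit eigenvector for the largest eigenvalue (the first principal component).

Step 1 — characteristic polynomial of 2×2 Sigma:
  det(Sigma - λI) = λ² - trace · λ + det = 0.
  trace = 7 + 9 = 16, det = 7·9 - (6)² = 27.
Step 2 — discriminant:
  Δ = trace² - 4·det = 256 - 108 = 148.
Step 3 — eigenvalues:
  λ = (trace ± √Δ)/2 = (16 ± 12.1655)/2,
  λ_1 = 14.0828,  λ_2 = 1.9172.

Step 4 — unit eigenvector for λ_1: solve (Sigma - λ_1 I)v = 0. First row:
  (7 - 14.0828)·v_x + (6)·v_y = 0, i.e. (-7.0828)·v_x + (6)·v_y = 0,
  so v ∝ (b, λ_1 - a) = (6, 7.0828) = u.
  ||u|| = √((6)² + (7.0828)²) = √(86.1655) ≈ 9.2825,
  v_1 = u/||u|| ≈ (0.6464, 0.763) (||v_1|| = 1).

λ_1 = 14.0828,  λ_2 = 1.9172;  v_1 ≈ (0.6464, 0.763)


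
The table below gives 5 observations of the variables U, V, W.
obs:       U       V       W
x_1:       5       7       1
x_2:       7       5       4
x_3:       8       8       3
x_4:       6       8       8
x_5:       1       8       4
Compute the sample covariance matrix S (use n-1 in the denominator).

Step 1 — column means:
  mean(U) = (5 + 7 + 8 + 6 + 1) / 5 = 27/5 = 5.4
  mean(V) = (7 + 5 + 8 + 8 + 8) / 5 = 36/5 = 7.2
  mean(W) = (1 + 4 + 3 + 8 + 4) / 5 = 20/5 = 4

Step 2 — sample covariance S[i,j] = (1/(n-1)) · Σ_k (x_{k,i} - mean_i) · (x_{k,j} - mean_j), with n-1 = 4.
  S[U,U] = ((-0.4)·(-0.4) + (1.6)·(1.6) + (2.6)·(2.6) + (0.6)·(0.6) + (-4.4)·(-4.4)) / 4 = 29.2/4 = 7.3
  S[U,V] = ((-0.4)·(-0.2) + (1.6)·(-2.2) + (2.6)·(0.8) + (0.6)·(0.8) + (-4.4)·(0.8)) / 4 = -4.4/4 = -1.1
  S[U,W] = ((-0.4)·(-3) + (1.6)·(0) + (2.6)·(-1) + (0.6)·(4) + (-4.4)·(0)) / 4 = 1/4 = 0.25
  S[V,V] = ((-0.2)·(-0.2) + (-2.2)·(-2.2) + (0.8)·(0.8) + (0.8)·(0.8) + (0.8)·(0.8)) / 4 = 6.8/4 = 1.7
  S[V,W] = ((-0.2)·(-3) + (-2.2)·(0) + (0.8)·(-1) + (0.8)·(4) + (0.8)·(0)) / 4 = 3/4 = 0.75
  S[W,W] = ((-3)·(-3) + (0)·(0) + (-1)·(-1) + (4)·(4) + (0)·(0)) / 4 = 26/4 = 6.5

S is symmetric (S[j,i] = S[i,j]). Assembling:

S = [[7.3, -1.1, 0.25],
 [-1.1, 1.7, 0.75],
 [0.25, 0.75, 6.5]]


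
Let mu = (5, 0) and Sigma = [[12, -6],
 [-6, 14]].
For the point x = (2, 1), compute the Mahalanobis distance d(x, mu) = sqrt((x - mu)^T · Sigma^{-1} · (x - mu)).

Step 1 — centre the observation: (x - mu) = (-3, 1).

Step 2 — invert Sigma. det(Sigma) = 12·14 - (-6)² = 132.
  Sigma^{-1} = (1/det) · [[d, -b], [-b, a]] = [[0.1061, 0.0455],
 [0.0455, 0.0909]].

Step 3 — form the quadratic (x - mu)^T · Sigma^{-1} · (x - mu):
  Sigma^{-1} · (x - mu) = (-0.2727, -0.0455).
  (x - mu)^T · [Sigma^{-1} · (x - mu)] = (-3)·(-0.2727) + (1)·(-0.0455) = 0.7727.

Step 4 — take square root: d = √(0.7727) ≈ 0.879.

d(x, mu) = √(0.7727) ≈ 0.879


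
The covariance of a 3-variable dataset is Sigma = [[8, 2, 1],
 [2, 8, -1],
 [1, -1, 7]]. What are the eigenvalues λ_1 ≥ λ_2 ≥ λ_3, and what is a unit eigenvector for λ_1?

Step 1 — characteristic polynomial p(λ) = det(λI - Sigma) = λ³ - tr·λ² + c_1·λ - det, where tr = trace, c_1 = sum of the principal 2×2 minors, det = det(Sigma):
  tr = 8 + 8 + 7 = 23,
  c_1 = (8·8 - (2)²) + (8·7 - (1)²) + (8·7 - (-1)²) = 60 + 55 + 55 = 170,
  det = 8·(8·7 - (-1)²) - (2)·((2)·7 - (-1)·(1)) + (1)·((2)·(-1) - 8·(1)) = 8·(55) - (2)·(15) + (1)·(-10) = 400.
  So p(λ) = λ³ - 23λ² + 170λ - 400.
Step 2 — look for an integer root (rational root theorem: any rational root is an integer divisor of 400). Testing λ = 5:
  p(5) = 125 - 575 + 850 - 400 = 0  ✓
  Dividing out (λ - 5): p(λ) = (λ - 5)(λ² - 18λ + 80).
Step 3 — remaining eigenvalues from the quadratic λ² - 18λ + 80 = 0:
  Δ = 18² - 4·80 = 324 - 320 = 4,  λ = (18 ± √4)/2 = (18 ± 2)/2 = 10 or 8.
  Sorted: λ_1 = 10,  λ_2 = 8,  λ_3 = 5  (check: sum = 23 = tr ✓).

Step 4 — unit eigenvector for λ_1 = 10: v spans the null space of (Sigma - λ_1 I), whose rows are
  r_1 = (-2, 2, 1),  r_2 = (2, -2, -1),  r_3 = (1, -1, -3).
  v is orthogonal to every row, so take v ∝ r_1 × r_3 = ((2)·(-3) - (1)·(-1), (1)·(1) - (-2)·(-3), (-2)·(-1) - (2)·(1)) = (-5, -5, 0).
  Rescale (divide by 5; multiply by -1 so the first nonzero entry is positive): u = (1, 1, 0).
  ||u|| = √((1)² + (1)² + (0)²) = √(2) ≈ 1.4142,  v_1 = u/||u|| ≈ (0.7071, 0.7071, 0) (||v_1|| = 1).

λ_1 = 10,  λ_2 = 8,  λ_3 = 5;  v_1 ≈ (0.7071, 0.7071, 0)


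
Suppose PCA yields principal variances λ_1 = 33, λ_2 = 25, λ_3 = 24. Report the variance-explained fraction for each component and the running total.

Step 1 — total variance = trace(Sigma) = Σ λ_i = 33 + 25 + 24 = 82.

Step 2 — fraction explained by component i = λ_i / Σ λ:
  PC1: 33/82 = 0.4024
  PC2: 25/82 = 0.3049
  PC3: 24/82 = 0.2927

Step 3 — cumulative fraction after k components = (λ_1 + ... + λ_k) / Σ λ:
  k = 1: 33/82 = 0.4024
  k = 2: (33 + 25)/82 = 58/82 = 0.7073
  k = 3: (33 + 25 + 24)/82 = 82/82 = 1

Summary (fraction, with percent):

explained: PC1 0.4024 (40.24%), PC2 0.3049 (30.49%), PC3 0.2927 (29.27%);  cumulative: 0.4024, 0.7073, 1


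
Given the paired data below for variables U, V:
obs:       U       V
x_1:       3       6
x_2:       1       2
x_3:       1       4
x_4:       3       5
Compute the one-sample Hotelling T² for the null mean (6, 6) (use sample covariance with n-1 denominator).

Step 1 — sample mean vector:
  mean(U) = (3 + 1 + 1 + 3) / 4 = 8/4 = 2
  mean(V) = (6 + 2 + 4 + 5) / 4 = 17/4 = 4.25
  x̄ = (2, 4.25),  deviation x̄ - mu_0 = (2, 4.25) - (6, 6) = (-4, -1.75).

Step 2 — sample covariance matrix, S[i,j] = (1/(n-1)) · Σ_k (x_{k,i} - mean_i) · (x_{k,j} - mean_j), divisor n-1 = 3:
  S[U,U] = ((1)·(1) + (-1)·(-1) + (-1)·(-1) + (1)·(1)) / 3 = 4/3 = 1.3333
  S[U,V] = ((1)·(1.75) + (-1)·(-2.25) + (-1)·(-0.25) + (1)·(0.75)) / 3 = 5/3 = 1.6667
  S[V,V] = ((1.75)·(1.75) + (-2.25)·(-2.25) + (-0.25)·(-0.25) + (0.75)·(0.75)) / 3 = 8.75/3 = 2.9167
  S = [[1.3333, 1.6667],
 [1.6667, 2.9167]].

Step 3 — invert S. det(S) = 1.3333·2.9167 - (1.6667)² = 1.1111.
  S^{-1} = (1/det) · [[d, -b], [-b, a]] = [[2.625, -1.5],
 [-1.5, 1.2]].

Step 4 — quadratic form (x̄ - mu_0)^T · S^{-1} · (x̄ - mu_0):
  S^{-1} · (x̄ - mu_0) = (-7.875, 3.9),
  (x̄ - mu_0)^T · [...] = (-4)·(-7.875) + (-1.75)·(3.9) = 24.675.

Step 5 — scale by n: T² = 4 · 24.675 = 98.7.

T² ≈ 98.7


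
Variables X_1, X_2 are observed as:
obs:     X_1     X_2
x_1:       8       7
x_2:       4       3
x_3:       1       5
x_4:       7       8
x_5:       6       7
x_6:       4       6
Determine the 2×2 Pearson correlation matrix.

Step 1 — column means:
  mean(X_1) = (8 + 4 + 1 + 7 + 6 + 4) / 6 = 30/6 = 5
  mean(X_2) = (7 + 3 + 5 + 8 + 7 + 6) / 6 = 36/6 = 6

Step 2 — sample variances and covariances s[i,j] = (1/(n-1)) · Σ_k (x_{k,i} - mean_i) · (x_{k,j} - mean_j), with n-1 = 5:
  s[X_1,X_1] = ((3)·(3) + (-1)·(-1) + (-4)·(-4) + (2)·(2) + (1)·(1) + (-1)·(-1)) / 5 = 32/5 = 6.4
  s[X_1,X_2] = ((3)·(1) + (-1)·(-3) + (-4)·(-1) + (2)·(2) + (1)·(1) + (-1)·(0)) / 5 = 15/5 = 3
  s[X_2,X_2] = ((1)·(1) + (-3)·(-3) + (-1)·(-1) + (2)·(2) + (1)·(1) + (0)·(0)) / 5 = 16/5 = 3.2
  Sample standard deviations s_i = √(s[i,i]):
  s(X_1) = √(6.4) = 2.5298
  s(X_2) = √(3.2) = 1.7889

Step 3 — r_{ij} = s_{ij} / (s_i · s_j):
  r[X_1,X_1] = 1 (diagonal).
  r[X_1,X_2] = 3 / (2.5298 · 1.7889) = 3 / 4.5255 = 0.6629
  r[X_2,X_2] = 1 (diagonal).

R is symmetric with unit diagonal. Assembling:

R = [[1, 0.6629],
 [0.6629, 1]]


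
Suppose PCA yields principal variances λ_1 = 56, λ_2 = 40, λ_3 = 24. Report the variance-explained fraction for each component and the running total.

Step 1 — total variance = trace(Sigma) = Σ λ_i = 56 + 40 + 24 = 120.

Step 2 — fraction explained by component i = λ_i / Σ λ:
  PC1: 56/120 = 0.4667
  PC2: 40/120 = 0.3333
  PC3: 24/120 = 0.2

Step 3 — cumulative fraction after k components = (λ_1 + ... + λ_k) / Σ λ:
  k = 1: 56/120 = 0.4667
  k = 2: (56 + 40)/120 = 96/120 = 0.8
  k = 3: (56 + 40 + 24)/120 = 120/120 = 1

Summary (fraction, with percent):

explained: PC1 0.4667 (46.67%), PC2 0.3333 (33.33%), PC3 0.2 (20%);  cumulative: 0.4667, 0.8, 1


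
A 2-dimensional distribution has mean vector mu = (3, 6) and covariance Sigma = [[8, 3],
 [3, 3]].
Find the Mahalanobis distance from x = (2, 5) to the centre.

Step 1 — centre the observation: (x - mu) = (-1, -1).

Step 2 — invert Sigma. det(Sigma) = 8·3 - (3)² = 15.
  Sigma^{-1} = (1/det) · [[d, -b], [-b, a]] = [[0.2, -0.2],
 [-0.2, 0.5333]].

Step 3 — form the quadratic (x - mu)^T · Sigma^{-1} · (x - mu):
  Sigma^{-1} · (x - mu) = (0, -0.3333).
  (x - mu)^T · [Sigma^{-1} · (x - mu)] = (-1)·(0) + (-1)·(-0.3333) = 0.3333.

Step 4 — take square root: d = √(0.3333) ≈ 0.5774.

d(x, mu) = √(0.3333) ≈ 0.5774


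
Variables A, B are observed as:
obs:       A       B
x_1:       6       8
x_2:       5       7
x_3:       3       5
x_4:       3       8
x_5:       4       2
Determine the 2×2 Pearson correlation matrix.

Step 1 — column means:
  mean(A) = (6 + 5 + 3 + 3 + 4) / 5 = 21/5 = 4.2
  mean(B) = (8 + 7 + 5 + 8 + 2) / 5 = 30/5 = 6

Step 2 — sample variances and covariances s[i,j] = (1/(n-1)) · Σ_k (x_{k,i} - mean_i) · (x_{k,j} - mean_j), with n-1 = 4:
  s[A,A] = ((1.8)·(1.8) + (0.8)·(0.8) + (-1.2)·(-1.2) + (-1.2)·(-1.2) + (-0.2)·(-0.2)) / 4 = 6.8/4 = 1.7
  s[A,B] = ((1.8)·(2) + (0.8)·(1) + (-1.2)·(-1) + (-1.2)·(2) + (-0.2)·(-4)) / 4 = 4/4 = 1
  s[B,B] = ((2)·(2) + (1)·(1) + (-1)·(-1) + (2)·(2) + (-4)·(-4)) / 4 = 26/4 = 6.5
  Sample standard deviations s_i = √(s[i,i]):
  s(A) = √(1.7) = 1.3038
  s(B) = √(6.5) = 2.5495

Step 3 — r_{ij} = s_{ij} / (s_i · s_j):
  r[A,A] = 1 (diagonal).
  r[A,B] = 1 / (1.3038 · 2.5495) = 1 / 3.3242 = 0.3008
  r[B,B] = 1 (diagonal).

R is symmetric with unit diagonal. Assembling:

R = [[1, 0.3008],
 [0.3008, 1]]


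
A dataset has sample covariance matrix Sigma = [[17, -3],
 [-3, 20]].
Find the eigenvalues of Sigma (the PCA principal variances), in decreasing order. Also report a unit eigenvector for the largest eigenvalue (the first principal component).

Step 1 — characteristic polynomial of 2×2 Sigma:
  det(Sigma - λI) = λ² - trace · λ + det = 0.
  trace = 17 + 20 = 37, det = 17·20 - (-3)² = 331.
Step 2 — discriminant:
  Δ = trace² - 4·det = 1369 - 1324 = 45.
Step 3 — eigenvalues:
  λ = (trace ± √Δ)/2 = (37 ± 6.7082)/2,
  λ_1 = 21.8541,  λ_2 = 15.1459.

Step 4 — unit eigenvector for λ_1: solve (Sigma - λ_1 I)v = 0. First row:
  (17 - 21.8541)·v_x + (-3)·v_y = 0, i.e. (-4.8541)·v_x + (-3)·v_y = 0,
  so v ∝ (b, λ_1 - a) = (-3, 4.8541); multiply by -1 so the first entry is positive: u = (3, -4.8541).
  ||u|| = √((3)² + (-4.8541)²) = √(32.5623) ≈ 5.7063,
  v_1 = u/||u|| ≈ (0.5257, -0.8507) (||v_1|| = 1).

λ_1 = 21.8541,  λ_2 = 15.1459;  v_1 ≈ (0.5257, -0.8507)


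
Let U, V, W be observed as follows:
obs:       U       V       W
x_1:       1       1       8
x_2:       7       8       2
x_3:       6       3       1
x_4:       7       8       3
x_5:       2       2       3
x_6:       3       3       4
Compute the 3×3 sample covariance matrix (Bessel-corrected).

Step 1 — column means:
  mean(U) = (1 + 7 + 6 + 7 + 2 + 3) / 6 = 26/6 = 4.3333
  mean(V) = (1 + 8 + 3 + 8 + 2 + 3) / 6 = 25/6 = 4.1667
  mean(W) = (8 + 2 + 1 + 3 + 3 + 4) / 6 = 21/6 = 3.5

Step 2 — sample covariance S[i,j] = (1/(n-1)) · Σ_k (x_{k,i} - mean_i) · (x_{k,j} - mean_j), with n-1 = 5.
  S[U,U] = ((-3.3333)·(-3.3333) + (2.6667)·(2.6667) + (1.6667)·(1.6667) + (2.6667)·(2.6667) + (-2.3333)·(-2.3333) + (-1.3333)·(-1.3333)) / 5 = 35.3333/5 = 7.0667
  S[U,V] = ((-3.3333)·(-3.1667) + (2.6667)·(3.8333) + (1.6667)·(-1.1667) + (2.6667)·(3.8333) + (-2.3333)·(-2.1667) + (-1.3333)·(-1.1667)) / 5 = 35.6667/5 = 7.1333
  S[U,W] = ((-3.3333)·(4.5) + (2.6667)·(-1.5) + (1.6667)·(-2.5) + (2.6667)·(-0.5) + (-2.3333)·(-0.5) + (-1.3333)·(0.5)) / 5 = -24/5 = -4.8
  S[V,V] = ((-3.1667)·(-3.1667) + (3.8333)·(3.8333) + (-1.1667)·(-1.1667) + (3.8333)·(3.8333) + (-2.1667)·(-2.1667) + (-1.1667)·(-1.1667)) / 5 = 46.8333/5 = 9.3667
  S[V,W] = ((-3.1667)·(4.5) + (3.8333)·(-1.5) + (-1.1667)·(-2.5) + (3.8333)·(-0.5) + (-2.1667)·(-0.5) + (-1.1667)·(0.5)) / 5 = -18.5/5 = -3.7
  S[W,W] = ((4.5)·(4.5) + (-1.5)·(-1.5) + (-2.5)·(-2.5) + (-0.5)·(-0.5) + (-0.5)·(-0.5) + (0.5)·(0.5)) / 5 = 29.5/5 = 5.9

S is symmetric (S[j,i] = S[i,j]). Assembling:

S = [[7.0667, 7.1333, -4.8],
 [7.1333, 9.3667, -3.7],
 [-4.8, -3.7, 5.9]]


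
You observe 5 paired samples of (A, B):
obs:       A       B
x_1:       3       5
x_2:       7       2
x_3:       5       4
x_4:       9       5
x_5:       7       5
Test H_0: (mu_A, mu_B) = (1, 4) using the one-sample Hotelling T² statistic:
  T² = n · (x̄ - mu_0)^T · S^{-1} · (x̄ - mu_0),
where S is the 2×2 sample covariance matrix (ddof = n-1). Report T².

Step 1 — sample mean vector:
  mean(A) = (3 + 7 + 5 + 9 + 7) / 5 = 31/5 = 6.2
  mean(B) = (5 + 2 + 4 + 5 + 5) / 5 = 21/5 = 4.2
  x̄ = (6.2, 4.2),  deviation x̄ - mu_0 = (6.2, 4.2) - (1, 4) = (5.2, 0.2).

Step 2 — sample covariance matrix, S[i,j] = (1/(n-1)) · Σ_k (x_{k,i} - mean_i) · (x_{k,j} - mean_j), divisor n-1 = 4:
  S[A,A] = ((-3.2)·(-3.2) + (0.8)·(0.8) + (-1.2)·(-1.2) + (2.8)·(2.8) + (0.8)·(0.8)) / 4 = 20.8/4 = 5.2
  S[A,B] = ((-3.2)·(0.8) + (0.8)·(-2.2) + (-1.2)·(-0.2) + (2.8)·(0.8) + (0.8)·(0.8)) / 4 = -1.2/4 = -0.3
  S[B,B] = ((0.8)·(0.8) + (-2.2)·(-2.2) + (-0.2)·(-0.2) + (0.8)·(0.8) + (0.8)·(0.8)) / 4 = 6.8/4 = 1.7
  S = [[5.2, -0.3],
 [-0.3, 1.7]].

Step 3 — invert S. det(S) = 5.2·1.7 - (-0.3)² = 8.75.
  S^{-1} = (1/det) · [[d, -b], [-b, a]] = [[0.1943, 0.0343],
 [0.0343, 0.5943]].

Step 4 — quadratic form (x̄ - mu_0)^T · S^{-1} · (x̄ - mu_0):
  S^{-1} · (x̄ - mu_0) = (1.0171, 0.2971),
  (x̄ - mu_0)^T · [...] = (5.2)·(1.0171) + (0.2)·(0.2971) = 5.3486.

Step 5 — scale by n: T² = 5 · 5.3486 = 26.7429.

T² ≈ 26.7429


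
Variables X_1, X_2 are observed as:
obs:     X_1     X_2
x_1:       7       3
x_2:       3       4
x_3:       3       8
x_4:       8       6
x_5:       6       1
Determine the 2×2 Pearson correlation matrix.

Step 1 — column means:
  mean(X_1) = (7 + 3 + 3 + 8 + 6) / 5 = 27/5 = 5.4
  mean(X_2) = (3 + 4 + 8 + 6 + 1) / 5 = 22/5 = 4.4

Step 2 — sample variances and covariances s[i,j] = (1/(n-1)) · Σ_k (x_{k,i} - mean_i) · (x_{k,j} - mean_j), with n-1 = 4:
  s[X_1,X_1] = ((1.6)·(1.6) + (-2.4)·(-2.4) + (-2.4)·(-2.4) + (2.6)·(2.6) + (0.6)·(0.6)) / 4 = 21.2/4 = 5.3
  s[X_1,X_2] = ((1.6)·(-1.4) + (-2.4)·(-0.4) + (-2.4)·(3.6) + (2.6)·(1.6) + (0.6)·(-3.4)) / 4 = -7.8/4 = -1.95
  s[X_2,X_2] = ((-1.4)·(-1.4) + (-0.4)·(-0.4) + (3.6)·(3.6) + (1.6)·(1.6) + (-3.4)·(-3.4)) / 4 = 29.2/4 = 7.3
  Sample standard deviations s_i = √(s[i,i]):
  s(X_1) = √(5.3) = 2.3022
  s(X_2) = √(7.3) = 2.7019

Step 3 — r_{ij} = s_{ij} / (s_i · s_j):
  r[X_1,X_1] = 1 (diagonal).
  r[X_1,X_2] = -1.95 / (2.3022 · 2.7019) = -1.95 / 6.2201 = -0.3135
  r[X_2,X_2] = 1 (diagonal).

R is symmetric with unit diagonal. Assembling:

R = [[1, -0.3135],
 [-0.3135, 1]]


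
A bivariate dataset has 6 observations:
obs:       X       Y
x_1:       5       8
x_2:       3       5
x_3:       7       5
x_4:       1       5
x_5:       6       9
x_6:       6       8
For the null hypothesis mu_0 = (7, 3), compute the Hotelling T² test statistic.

Step 1 — sample mean vector:
  mean(X) = (5 + 3 + 7 + 1 + 6 + 6) / 6 = 28/6 = 4.6667
  mean(Y) = (8 + 5 + 5 + 5 + 9 + 8) / 6 = 40/6 = 6.6667
  x̄ = (4.6667, 6.6667),  deviation x̄ - mu_0 = (4.6667, 6.6667) - (7, 3) = (-2.3333, 3.6667).

Step 2 — sample covariance matrix, S[i,j] = (1/(n-1)) · Σ_k (x_{k,i} - mean_i) · (x_{k,j} - mean_j), divisor n-1 = 5:
  S[X,X] = ((0.3333)·(0.3333) + (-1.6667)·(-1.6667) + (2.3333)·(2.3333) + (-3.6667)·(-3.6667) + (1.3333)·(1.3333) + (1.3333)·(1.3333)) / 5 = 25.3333/5 = 5.0667
  S[X,Y] = ((0.3333)·(1.3333) + (-1.6667)·(-1.6667) + (2.3333)·(-1.6667) + (-3.6667)·(-1.6667) + (1.3333)·(2.3333) + (1.3333)·(1.3333)) / 5 = 10.3333/5 = 2.0667
  S[Y,Y] = ((1.3333)·(1.3333) + (-1.6667)·(-1.6667) + (-1.6667)·(-1.6667) + (-1.6667)·(-1.6667) + (2.3333)·(2.3333) + (1.3333)·(1.3333)) / 5 = 17.3333/5 = 3.4667
  S = [[5.0667, 2.0667],
 [2.0667, 3.4667]].

Step 3 — invert S. det(S) = 5.0667·3.4667 - (2.0667)² = 13.2933.
  S^{-1} = (1/det) · [[d, -b], [-b, a]] = [[0.2608, -0.1555],
 [-0.1555, 0.3811]].

Step 4 — quadratic form (x̄ - mu_0)^T · S^{-1} · (x̄ - mu_0):
  S^{-1} · (x̄ - mu_0) = (-1.1785, 1.7603),
  (x̄ - mu_0)^T · [...] = (-2.3333)·(-1.1785) + (3.6667)·(1.7603) = 9.2043.

Step 5 — scale by n: T² = 6 · 9.2043 = 55.2257.

T² ≈ 55.2257


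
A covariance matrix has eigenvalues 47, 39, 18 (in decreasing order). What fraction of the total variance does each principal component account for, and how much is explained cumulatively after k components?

Step 1 — total variance = trace(Sigma) = Σ λ_i = 47 + 39 + 18 = 104.

Step 2 — fraction explained by component i = λ_i / Σ λ:
  PC1: 47/104 = 0.4519
  PC2: 39/104 = 0.375
  PC3: 18/104 = 0.1731

Step 3 — cumulative fraction after k components = (λ_1 + ... + λ_k) / Σ λ:
  k = 1: 47/104 = 0.4519
  k = 2: (47 + 39)/104 = 86/104 = 0.8269
  k = 3: (47 + 39 + 18)/104 = 104/104 = 1

Summary (fraction, with percent):

explained: PC1 0.4519 (45.19%), PC2 0.375 (37.5%), PC3 0.1731 (17.31%);  cumulative: 0.4519, 0.8269, 1


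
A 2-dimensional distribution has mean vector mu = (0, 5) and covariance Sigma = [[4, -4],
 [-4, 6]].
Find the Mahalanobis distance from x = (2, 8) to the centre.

Step 1 — centre the observation: (x - mu) = (2, 3).

Step 2 — invert Sigma. det(Sigma) = 4·6 - (-4)² = 8.
  Sigma^{-1} = (1/det) · [[d, -b], [-b, a]] = [[0.75, 0.5],
 [0.5, 0.5]].

Step 3 — form the quadratic (x - mu)^T · Sigma^{-1} · (x - mu):
  Sigma^{-1} · (x - mu) = (3, 2.5).
  (x - mu)^T · [Sigma^{-1} · (x - mu)] = (2)·(3) + (3)·(2.5) = 13.5.

Step 4 — take square root: d = √(13.5) ≈ 3.6742.

d(x, mu) = √(13.5) ≈ 3.6742


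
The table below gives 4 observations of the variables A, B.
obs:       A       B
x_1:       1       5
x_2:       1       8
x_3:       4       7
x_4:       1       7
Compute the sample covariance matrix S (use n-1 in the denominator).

Step 1 — column means:
  mean(A) = (1 + 1 + 4 + 1) / 4 = 7/4 = 1.75
  mean(B) = (5 + 8 + 7 + 7) / 4 = 27/4 = 6.75

Step 2 — sample covariance S[i,j] = (1/(n-1)) · Σ_k (x_{k,i} - mean_i) · (x_{k,j} - mean_j), with n-1 = 3.
  S[A,A] = ((-0.75)·(-0.75) + (-0.75)·(-0.75) + (2.25)·(2.25) + (-0.75)·(-0.75)) / 3 = 6.75/3 = 2.25
  S[A,B] = ((-0.75)·(-1.75) + (-0.75)·(1.25) + (2.25)·(0.25) + (-0.75)·(0.25)) / 3 = 0.75/3 = 0.25
  S[B,B] = ((-1.75)·(-1.75) + (1.25)·(1.25) + (0.25)·(0.25) + (0.25)·(0.25)) / 3 = 4.75/3 = 1.5833

S is symmetric (S[j,i] = S[i,j]). Assembling:

S = [[2.25, 0.25],
 [0.25, 1.5833]]


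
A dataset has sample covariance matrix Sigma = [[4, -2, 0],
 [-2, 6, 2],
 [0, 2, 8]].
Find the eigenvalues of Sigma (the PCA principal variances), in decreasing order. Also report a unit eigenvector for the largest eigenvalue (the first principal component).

Step 1 — characteristic polynomial p(λ) = det(λI - Sigma) = λ³ - tr·λ² + c_1·λ - det, where tr = trace, c_1 = sum of the principal 2×2 minors, det = det(Sigma):
  tr = 4 + 6 + 8 = 18,
  c_1 = (4·6 - (-2)²) + (4·8 - (0)²) + (6·8 - (2)²) = 20 + 32 + 44 = 96,
  det = 4·(6·8 - (2)²) - (-2)·((-2)·8 - (2)·(0)) + (0)·((-2)·(2) - 6·(0)) = 4·(44) - (-2)·(-16) + (0)·(-4) = 144.
  So p(λ) = λ³ - 18λ² + 96λ - 144.
Step 2 — look for an integer root (rational root theorem: any rational root is an integer divisor of 144). Testing λ = 6:
  p(6) = 216 - 648 + 576 - 144 = 0  ✓
  Dividing out (λ - 6): p(λ) = (λ - 6)(λ² - 12λ + 24).
Step 3 — remaining eigenvalues from the quadratic λ² - 12λ + 24 = 0:
  Δ = 12² - 4·24 = 144 - 96 = 48,  λ = (12 ± √48)/2 = (12 ± 6.9282)/2 ≈ 9.4641 or 2.5359.
  Sorted: λ_1 = 9.4641,  λ_2 = 6,  λ_3 = 2.5359  (check: sum = 18 = tr ✓).

Step 4 — unit eigenvector for λ_1 ≈ 9.4641: v spans the null space of (Sigma - λ_1 I), whose rows are
  r_1 = (-5.4641, -2, 0),  r_2 = (-2, -3.4641, 2),  r_3 = (0, 2, -1.4641).
  v is orthogonal to every row, so take v ∝ r_1 × r_2 = ((-2)·(2) - (0)·(-3.4641), (0)·(-2) - (-5.4641)·(2), (-5.4641)·(-3.4641) - (-2)·(-2)) ≈ (-4, 10.9282, 14.9282).
  Rescale (multiply by -1 so the first nonzero entry is positive): u = (4, -10.9282, -14.9282).
  ||u|| = √((4)² + (-10.9282)² + (-14.9282)²) = √(358.2769) ≈ 18.9282,  v_1 = u/||u|| ≈ (0.2113, -0.5774, -0.7887) (||v_1|| = 1).

λ_1 = 9.4641,  λ_2 = 6,  λ_3 = 2.5359;  v_1 ≈ (0.2113, -0.5774, -0.7887)


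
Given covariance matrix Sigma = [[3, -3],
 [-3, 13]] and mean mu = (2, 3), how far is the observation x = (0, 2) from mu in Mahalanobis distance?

Step 1 — centre the observation: (x - mu) = (-2, -1).

Step 2 — invert Sigma. det(Sigma) = 3·13 - (-3)² = 30.
  Sigma^{-1} = (1/det) · [[d, -b], [-b, a]] = [[0.4333, 0.1],
 [0.1, 0.1]].

Step 3 — form the quadratic (x - mu)^T · Sigma^{-1} · (x - mu):
  Sigma^{-1} · (x - mu) = (-0.9667, -0.3).
  (x - mu)^T · [Sigma^{-1} · (x - mu)] = (-2)·(-0.9667) + (-1)·(-0.3) = 2.2333.

Step 4 — take square root: d = √(2.2333) ≈ 1.4944.

d(x, mu) = √(2.2333) ≈ 1.4944


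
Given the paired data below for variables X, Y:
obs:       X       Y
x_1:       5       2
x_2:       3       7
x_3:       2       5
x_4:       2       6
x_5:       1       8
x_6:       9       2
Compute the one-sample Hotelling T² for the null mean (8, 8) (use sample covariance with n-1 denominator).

Step 1 — sample mean vector:
  mean(X) = (5 + 3 + 2 + 2 + 1 + 9) / 6 = 22/6 = 3.6667
  mean(Y) = (2 + 7 + 5 + 6 + 8 + 2) / 6 = 30/6 = 5
  x̄ = (3.6667, 5),  deviation x̄ - mu_0 = (3.6667, 5) - (8, 8) = (-4.3333, -3).

Step 2 — sample covariance matrix, S[i,j] = (1/(n-1)) · Σ_k (x_{k,i} - mean_i) · (x_{k,j} - mean_j), divisor n-1 = 5:
  S[X,X] = ((1.3333)·(1.3333) + (-0.6667)·(-0.6667) + (-1.6667)·(-1.6667) + (-1.6667)·(-1.6667) + (-2.6667)·(-2.6667) + (5.3333)·(5.3333)) / 5 = 43.3333/5 = 8.6667
  S[X,Y] = ((1.3333)·(-3) + (-0.6667)·(2) + (-1.6667)·(0) + (-1.6667)·(1) + (-2.6667)·(3) + (5.3333)·(-3)) / 5 = -31/5 = -6.2
  S[Y,Y] = ((-3)·(-3) + (2)·(2) + (0)·(0) + (1)·(1) + (3)·(3) + (-3)·(-3)) / 5 = 32/5 = 6.4
  S = [[8.6667, -6.2],
 [-6.2, 6.4]].

Step 3 — invert S. det(S) = 8.6667·6.4 - (-6.2)² = 17.0267.
  S^{-1} = (1/det) · [[d, -b], [-b, a]] = [[0.3759, 0.3641],
 [0.3641, 0.509]].

Step 4 — quadratic form (x̄ - mu_0)^T · S^{-1} · (x̄ - mu_0):
  S^{-1} · (x̄ - mu_0) = (-2.7212, -3.1049),
  (x̄ - mu_0)^T · [...] = (-4.3333)·(-2.7212) + (-3)·(-3.1049) = 21.1068.

Step 5 — scale by n: T² = 6 · 21.1068 = 126.6406.

T² ≈ 126.6406


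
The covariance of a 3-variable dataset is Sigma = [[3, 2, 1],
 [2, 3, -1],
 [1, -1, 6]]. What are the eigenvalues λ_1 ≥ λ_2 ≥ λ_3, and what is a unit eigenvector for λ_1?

Step 1 — characteristic polynomial p(λ) = det(λI - Sigma) = λ³ - tr·λ² + c_1·λ - det, where tr = trace, c_1 = sum of the principal 2×2 minors, det = det(Sigma):
  tr = 3 + 3 + 6 = 12,
  c_1 = (3·3 - (2)²) + (3·6 - (1)²) + (3·6 - (-1)²) = 5 + 17 + 17 = 39,
  det = 3·(3·6 - (-1)²) - (2)·((2)·6 - (-1)·(1)) + (1)·((2)·(-1) - 3·(1)) = 3·(17) - (2)·(13) + (1)·(-5) = 20.
  So p(λ) = λ³ - 12λ² + 39λ - 20.
Step 2 — look for an integer root (rational root theorem: any rational root is an integer divisor of 20). Testing λ = 5:
  p(5) = 125 - 300 + 195 - 20 = 0  ✓
  Dividing out (λ - 5): p(λ) = (λ - 5)(λ² - 7λ + 4).
Step 3 — remaining eigenvalues from the quadratic λ² - 7λ + 4 = 0:
  Δ = 7² - 4·4 = 49 - 16 = 33,  λ = (7 ± √33)/2 = (7 ± 5.7446)/2 ≈ 6.3723 or 0.6277.
  Sorted: λ_1 = 6.3723,  λ_2 = 5,  λ_3 = 0.6277  (check: sum = 12 = tr ✓).

Step 4 — unit eigenvector for λ_1 ≈ 6.3723: v spans the null space of (Sigma - λ_1 I), whose rows are
  r_1 = (-3.3723, 2, 1),  r_2 = (2, -3.3723, -1),  r_3 = (1, -1, -0.3723).
  v is orthogonal to every row, so take v ∝ r_1 × r_2 = ((2)·(-1) - (1)·(-3.3723), (1)·(2) - (-3.3723)·(-1), (-3.3723)·(-3.3723) - (2)·(2)) ≈ (1.3723, -1.3723, 7.3723).
  Let u = (1.3723, -1.3723, 7.3723).
  ||u|| = √((1.3723)² + (-1.3723)² + (7.3723)²) = √(58.1168) ≈ 7.6234,  v_1 = u/||u|| ≈ (0.18, -0.18, 0.9671) (||v_1|| = 1).

λ_1 = 6.3723,  λ_2 = 5,  λ_3 = 0.6277;  v_1 ≈ (0.18, -0.18, 0.9671)


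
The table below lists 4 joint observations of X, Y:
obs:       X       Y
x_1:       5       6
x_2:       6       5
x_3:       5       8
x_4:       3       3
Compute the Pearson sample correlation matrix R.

Step 1 — column means:
  mean(X) = (5 + 6 + 5 + 3) / 4 = 19/4 = 4.75
  mean(Y) = (6 + 5 + 8 + 3) / 4 = 22/4 = 5.5

Step 2 — sample variances and covariances s[i,j] = (1/(n-1)) · Σ_k (x_{k,i} - mean_i) · (x_{k,j} - mean_j), with n-1 = 3:
  s[X,X] = ((0.25)·(0.25) + (1.25)·(1.25) + (0.25)·(0.25) + (-1.75)·(-1.75)) / 3 = 4.75/3 = 1.5833
  s[X,Y] = ((0.25)·(0.5) + (1.25)·(-0.5) + (0.25)·(2.5) + (-1.75)·(-2.5)) / 3 = 4.5/3 = 1.5
  s[Y,Y] = ((0.5)·(0.5) + (-0.5)·(-0.5) + (2.5)·(2.5) + (-2.5)·(-2.5)) / 3 = 13/3 = 4.3333
  Sample standard deviations s_i = √(s[i,i]):
  s(X) = √(1.5833) = 1.2583
  s(Y) = √(4.3333) = 2.0817

Step 3 — r_{ij} = s_{ij} / (s_i · s_j):
  r[X,X] = 1 (diagonal).
  r[X,Y] = 1.5 / (1.2583 · 2.0817) = 1.5 / 2.6194 = 0.5727
  r[Y,Y] = 1 (diagonal).

R is symmetric with unit diagonal. Assembling:

R = [[1, 0.5727],
 [0.5727, 1]]


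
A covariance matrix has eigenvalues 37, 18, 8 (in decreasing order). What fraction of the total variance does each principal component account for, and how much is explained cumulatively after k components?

Step 1 — total variance = trace(Sigma) = Σ λ_i = 37 + 18 + 8 = 63.

Step 2 — fraction explained by component i = λ_i / Σ λ:
  PC1: 37/63 = 0.5873
  PC2: 18/63 = 0.2857
  PC3: 8/63 = 0.127

Step 3 — cumulative fraction after k components = (λ_1 + ... + λ_k) / Σ λ:
  k = 1: 37/63 = 0.5873
  k = 2: (37 + 18)/63 = 55/63 = 0.873
  k = 3: (37 + 18 + 8)/63 = 63/63 = 1

Summary (fraction, with percent):

explained: PC1 0.5873 (58.73%), PC2 0.2857 (28.57%), PC3 0.127 (12.7%);  cumulative: 0.5873, 0.873, 1


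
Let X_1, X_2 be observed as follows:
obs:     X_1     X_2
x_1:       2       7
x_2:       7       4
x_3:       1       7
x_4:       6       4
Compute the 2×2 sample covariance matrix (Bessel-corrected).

Step 1 — column means:
  mean(X_1) = (2 + 7 + 1 + 6) / 4 = 16/4 = 4
  mean(X_2) = (7 + 4 + 7 + 4) / 4 = 22/4 = 5.5

Step 2 — sample covariance S[i,j] = (1/(n-1)) · Σ_k (x_{k,i} - mean_i) · (x_{k,j} - mean_j), with n-1 = 3.
  S[X_1,X_1] = ((-2)·(-2) + (3)·(3) + (-3)·(-3) + (2)·(2)) / 3 = 26/3 = 8.6667
  S[X_1,X_2] = ((-2)·(1.5) + (3)·(-1.5) + (-3)·(1.5) + (2)·(-1.5)) / 3 = -15/3 = -5
  S[X_2,X_2] = ((1.5)·(1.5) + (-1.5)·(-1.5) + (1.5)·(1.5) + (-1.5)·(-1.5)) / 3 = 9/3 = 3

S is symmetric (S[j,i] = S[i,j]). Assembling:

S = [[8.6667, -5],
 [-5, 3]]


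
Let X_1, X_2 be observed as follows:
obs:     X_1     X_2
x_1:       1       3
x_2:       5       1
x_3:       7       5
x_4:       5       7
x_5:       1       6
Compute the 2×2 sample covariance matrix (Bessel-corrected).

Step 1 — column means:
  mean(X_1) = (1 + 5 + 7 + 5 + 1) / 5 = 19/5 = 3.8
  mean(X_2) = (3 + 1 + 5 + 7 + 6) / 5 = 22/5 = 4.4

Step 2 — sample covariance S[i,j] = (1/(n-1)) · Σ_k (x_{k,i} - mean_i) · (x_{k,j} - mean_j), with n-1 = 4.
  S[X_1,X_1] = ((-2.8)·(-2.8) + (1.2)·(1.2) + (3.2)·(3.2) + (1.2)·(1.2) + (-2.8)·(-2.8)) / 4 = 28.8/4 = 7.2
  S[X_1,X_2] = ((-2.8)·(-1.4) + (1.2)·(-3.4) + (3.2)·(0.6) + (1.2)·(2.6) + (-2.8)·(1.6)) / 4 = 0.4/4 = 0.1
  S[X_2,X_2] = ((-1.4)·(-1.4) + (-3.4)·(-3.4) + (0.6)·(0.6) + (2.6)·(2.6) + (1.6)·(1.6)) / 4 = 23.2/4 = 5.8

S is symmetric (S[j,i] = S[i,j]). Assembling:

S = [[7.2, 0.1],
 [0.1, 5.8]]


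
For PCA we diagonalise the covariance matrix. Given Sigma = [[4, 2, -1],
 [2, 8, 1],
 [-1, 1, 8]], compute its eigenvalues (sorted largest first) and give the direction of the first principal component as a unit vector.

Step 1 — characteristic polynomial p(λ) = det(λI - Sigma) = λ³ - tr·λ² + c_1·λ - det, where tr = trace, c_1 = sum of the principal 2×2 minors, det = det(Sigma):
  tr = 4 + 8 + 8 = 20,
  c_1 = (4·8 - (2)²) + (4·8 - (-1)²) + (8·8 - (1)²) = 28 + 31 + 63 = 122,
  det = 4·(8·8 - (1)²) - (2)·((2)·8 - (1)·(-1)) + (-1)·((2)·(1) - 8·(-1)) = 4·(63) - (2)·(17) + (-1)·(10) = 208.
  So p(λ) = λ³ - 20λ² + 122λ - 208.
Step 2 — look for an integer root (rational root theorem: any rational root is an integer divisor of 208). Testing λ = 8:
  p(8) = 512 - 1280 + 976 - 208 = 0  ✓
  Dividing out (λ - 8): p(λ) = (λ - 8)(λ² - 12λ + 26).
Step 3 — remaining eigenvalues from the quadratic λ² - 12λ + 26 = 0:
  Δ = 12² - 4·26 = 144 - 104 = 40,  λ = (12 ± √40)/2 = (12 ± 6.3246)/2 ≈ 9.1623 or 2.8377.
  Sorted: λ_1 = 9.1623,  λ_2 = 8,  λ_3 = 2.8377  (check: sum = 20 = tr ✓).

Step 4 — unit eigenvector for λ_1 ≈ 9.1623: v spans the null space of (Sigma - λ_1 I), whose rows are
  r_1 = (-5.1623, 2, -1),  r_2 = (2, -1.1623, 1),  r_3 = (-1, 1, -1.1623).
  v is orthogonal to every row, so take v ∝ r_1 × r_2 = ((2)·(1) - (-1)·(-1.1623), (-1)·(2) - (-5.1623)·(1), (-5.1623)·(-1.1623) - (2)·(2)) ≈ (0.8377, 3.1623, 2).
  Let u = (0.8377, 3.1623, 2).
  ||u|| = √((0.8377)² + (3.1623)² + (2)²) = √(14.7018) ≈ 3.8343,  v_1 = u/||u|| ≈ (0.2185, 0.8247, 0.5216) (||v_1|| = 1).

λ_1 = 9.1623,  λ_2 = 8,  λ_3 = 2.8377;  v_1 ≈ (0.2185, 0.8247, 0.5216)


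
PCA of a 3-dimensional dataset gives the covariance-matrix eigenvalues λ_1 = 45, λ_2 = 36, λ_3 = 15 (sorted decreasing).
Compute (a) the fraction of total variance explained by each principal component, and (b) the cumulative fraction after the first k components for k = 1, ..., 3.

Step 1 — total variance = trace(Sigma) = Σ λ_i = 45 + 36 + 15 = 96.

Step 2 — fraction explained by component i = λ_i / Σ λ:
  PC1: 45/96 = 0.4688
  PC2: 36/96 = 0.375
  PC3: 15/96 = 0.1562

Step 3 — cumulative fraction after k components = (λ_1 + ... + λ_k) / Σ λ:
  k = 1: 45/96 = 0.4688
  k = 2: (45 + 36)/96 = 81/96 = 0.8438
  k = 3: (45 + 36 + 15)/96 = 96/96 = 1

Summary (fraction, with percent):

explained: PC1 0.4688 (46.88%), PC2 0.375 (37.5%), PC3 0.1562 (15.62%);  cumulative: 0.4688, 0.8438, 1


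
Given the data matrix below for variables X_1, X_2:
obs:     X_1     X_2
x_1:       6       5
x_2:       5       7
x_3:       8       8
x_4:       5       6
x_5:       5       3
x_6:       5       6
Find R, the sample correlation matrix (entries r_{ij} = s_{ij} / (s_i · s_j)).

Step 1 — column means:
  mean(X_1) = (6 + 5 + 8 + 5 + 5 + 5) / 6 = 34/6 = 5.6667
  mean(X_2) = (5 + 7 + 8 + 6 + 3 + 6) / 6 = 35/6 = 5.8333

Step 2 — sample variances and covariances s[i,j] = (1/(n-1)) · Σ_k (x_{k,i} - mean_i) · (x_{k,j} - mean_j), with n-1 = 5:
  s[X_1,X_1] = ((0.3333)·(0.3333) + (-0.6667)·(-0.6667) + (2.3333)·(2.3333) + (-0.6667)·(-0.6667) + (-0.6667)·(-0.6667) + (-0.6667)·(-0.6667)) / 5 = 7.3333/5 = 1.4667
  s[X_1,X_2] = ((0.3333)·(-0.8333) + (-0.6667)·(1.1667) + (2.3333)·(2.1667) + (-0.6667)·(0.1667) + (-0.6667)·(-2.8333) + (-0.6667)·(0.1667)) / 5 = 5.6667/5 = 1.1333
  s[X_2,X_2] = ((-0.8333)·(-0.8333) + (1.1667)·(1.1667) + (2.1667)·(2.1667) + (0.1667)·(0.1667) + (-2.8333)·(-2.8333) + (0.1667)·(0.1667)) / 5 = 14.8333/5 = 2.9667
  Sample standard deviations s_i = √(s[i,i]):
  s(X_1) = √(1.4667) = 1.2111
  s(X_2) = √(2.9667) = 1.7224

Step 3 — r_{ij} = s_{ij} / (s_i · s_j):
  r[X_1,X_1] = 1 (diagonal).
  r[X_1,X_2] = 1.1333 / (1.2111 · 1.7224) = 1.1333 / 2.0859 = 0.5433
  r[X_2,X_2] = 1 (diagonal).

R is symmetric with unit diagonal. Assembling:

R = [[1, 0.5433],
 [0.5433, 1]]
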